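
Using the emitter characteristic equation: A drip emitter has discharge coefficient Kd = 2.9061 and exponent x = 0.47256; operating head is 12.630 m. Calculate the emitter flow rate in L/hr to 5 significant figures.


Approach: apply the emitter characteristic equation, q = Kd * h^x.
q = 2.9061 * 12.630^0.47256 = 9.6336 L/hr
Therefore the emitter flow rate = 9.6336 L/hr.


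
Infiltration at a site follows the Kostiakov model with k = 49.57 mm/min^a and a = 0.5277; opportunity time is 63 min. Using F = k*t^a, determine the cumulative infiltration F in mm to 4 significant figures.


F = 49.57 * 63^0.5277 = 441.3 mm
Therefore the cumulative infiltration F = 441.3 mm.


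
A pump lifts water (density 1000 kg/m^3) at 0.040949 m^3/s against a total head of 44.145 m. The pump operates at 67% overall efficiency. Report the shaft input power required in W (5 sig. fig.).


Approach: apply hydraulic power then efficiency conversion, P = rho*g*Q*H; P_in = P/eta.
Step 1 — hydraulic power (P = rho*g*Q*H):
  P = 1000 * 9.81 * 0.040949 * 44.145 = 17733.47 W
Step 2 — input power: P_in = P/eta = 17733.47 / 0.67 = 26468 W
Therefore the shaft input power required = 26468 W.


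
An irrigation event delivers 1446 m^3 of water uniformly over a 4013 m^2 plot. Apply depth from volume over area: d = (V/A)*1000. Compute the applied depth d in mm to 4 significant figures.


d = (1446 / 4013) * 1000 = 360.3 mm
Therefore the applied depth d = 360.3 mm.


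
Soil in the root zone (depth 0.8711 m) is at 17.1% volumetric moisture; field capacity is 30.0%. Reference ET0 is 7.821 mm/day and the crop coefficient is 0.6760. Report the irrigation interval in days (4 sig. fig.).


Approach: apply soil-water budget scheduling, SMD = (FC-theta)/100*depth*1000; ETc = ET0*Kc; interval = SMD/ETc.
Step 1 — soil moisture deficit:
  SMD = (30.0 - 17.1)/100 * 0.8711 * 1000 = 112.372 mm
Step 2 — daily crop ET (ETc = ET0*Kc):
  ETc = 7.821 * 0.6760 = 5.28700 mm/day
Step 3 — irrigation interval (SMD/ETc):
  interval = 112.372 / 5.28700 = 21.25 days
Therefore the irrigation interval = 21.25 days.


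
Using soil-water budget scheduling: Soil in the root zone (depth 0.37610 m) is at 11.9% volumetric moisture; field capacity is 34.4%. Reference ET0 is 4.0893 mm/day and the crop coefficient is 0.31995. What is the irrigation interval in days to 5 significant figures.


Approach: apply soil-water budget scheduling, SMD = (FC-theta)/100*depth*1000; ETc = ET0*Kc; interval = SMD/ETc.
Step 1 — soil moisture deficit:
  SMD = (34.4 - 11.9)/100 * 0.37610 * 1000 = 84.62250 mm
Step 2 — daily crop ET (ETc = ET0*Kc):
  ETc = 4.0893 * 0.31995 = 1.308372 mm/day
Step 3 — irrigation interval (SMD/ETc):
  interval = 84.62250 / 1.308372 = 64.678 days
Therefore the irrigation interval = 64.678 days.


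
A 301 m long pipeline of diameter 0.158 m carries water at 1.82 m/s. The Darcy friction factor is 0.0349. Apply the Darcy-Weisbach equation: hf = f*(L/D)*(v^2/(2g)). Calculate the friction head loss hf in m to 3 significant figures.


hf = 0.0349 * (301/0.158) * (1.82^2 / (2*9.81))
hf = 11.2 m
Therefore the friction head loss hf = 11.2 m.


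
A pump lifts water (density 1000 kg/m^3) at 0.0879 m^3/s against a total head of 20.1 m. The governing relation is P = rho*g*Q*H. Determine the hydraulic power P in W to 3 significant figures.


P = 1000 * 9.81 * 0.0879 * 20.1 = 17300 W
Therefore the hydraulic power P = 17300 W.


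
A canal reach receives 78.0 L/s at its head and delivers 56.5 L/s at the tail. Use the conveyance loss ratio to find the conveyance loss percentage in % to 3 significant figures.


Approach: apply the conveyance loss ratio, loss% = ((Q_head - Q_tail)/Q_head)*100.
loss = ((78.0 - 56.5)/78.0)*100 = 27.6 %
Therefore the conveyance loss percentage = 27.6 %.


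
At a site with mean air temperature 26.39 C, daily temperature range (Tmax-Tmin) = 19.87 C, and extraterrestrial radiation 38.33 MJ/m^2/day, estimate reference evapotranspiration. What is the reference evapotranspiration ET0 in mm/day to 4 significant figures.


Approach: apply the Hargreaves-Samani method, ET0 = 0.0023*(Tmean+17.8)*sqrt(Tmax-Tmin)*0.408*Ra.
ET0 = 0.0023*(26.39+17.8)*sqrt(19.87)*0.408*38.33 = 7.085 mm/day
Therefore the reference evapotranspiration ET0 = 7.085 mm/day.


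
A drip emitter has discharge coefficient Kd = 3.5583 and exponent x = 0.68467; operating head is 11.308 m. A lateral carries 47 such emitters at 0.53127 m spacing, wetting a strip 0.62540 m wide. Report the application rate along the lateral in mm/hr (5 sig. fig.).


Approach: apply the emitter equation with a lateral mass balance, q = Kd*h^x; Q = n*q; rate = Q/(n*spacing*width).
Step 1 — single emitter flow (q = Kd*h^x):
  q = 3.5583 * 11.308^0.68467 = 18.72683 L/hr
Step 2 — total lateral flow: Q = 47 * 18.72683 = 880.1609 L/hr
Step 3 — wetted area: A = 47 * 0.53127 * 0.62540 = 15.61604 m^2
Step 4 — application rate: Q/A = 880.1609/15.61604 = 56.363 mm/hr
Therefore the application rate along the lateral = 56.363 mm/hr.


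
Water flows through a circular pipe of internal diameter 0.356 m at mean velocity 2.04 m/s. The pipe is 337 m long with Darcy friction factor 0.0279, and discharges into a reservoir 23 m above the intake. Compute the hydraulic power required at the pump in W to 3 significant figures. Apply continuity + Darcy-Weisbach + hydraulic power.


Approach: apply continuity + Darcy-Weisbach + hydraulic power, Q = A*v; hf = f*(L/D)*(v^2/(2g)); H = static + hf; P = rho*g*Q*H.
Step 1 — flow rate (continuity, Q = A*v):
  A = pi*(0.356/2)^2 = 0.099538 m^2
  Q = 0.099538 * 2.04 = 0.20306 m^3/s
Step 2 — friction head loss (Darcy-Weisbach):
  hf = 0.0279 * (337/0.356) * (2.04^2 / (2*9.81))
  hf = 5.6020 m
Step 3 — total head: H = 23 + 5.6020 = 28.602 m
Step 4 — hydraulic power (P = rho*g*Q*H):
  P = 1000 * 9.81 * 0.20306 * 28.602 = 57000 W
Therefore the hydraulic power required at the pump = 57000 W.


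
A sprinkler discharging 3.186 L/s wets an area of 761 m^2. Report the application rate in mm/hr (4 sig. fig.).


Approach: apply the application rate relation, rate = (Q/A)*3600.
rate = (3.186 / 761) * 3600 = 15.07 mm/hr
Therefore the application rate = 15.07 mm/hr.


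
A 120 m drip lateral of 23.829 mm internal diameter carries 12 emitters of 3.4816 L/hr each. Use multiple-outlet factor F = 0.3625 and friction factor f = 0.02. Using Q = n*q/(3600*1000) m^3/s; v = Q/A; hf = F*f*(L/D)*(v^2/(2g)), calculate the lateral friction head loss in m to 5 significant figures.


Q = 12*3.4816/(3600*1000) = 1.160533e-05 m^3/s
A = pi*(23.829e-3/2)^2 = 4.459658e-04 m^2, so v = Q/A = 0.02602292 m/s
hf = 0.3625*0.02*(120/0.023829)*(0.02602292^2/(2*9.81)) = 0.0012602 m
Therefore the lateral friction head loss = 0.0012602 m.


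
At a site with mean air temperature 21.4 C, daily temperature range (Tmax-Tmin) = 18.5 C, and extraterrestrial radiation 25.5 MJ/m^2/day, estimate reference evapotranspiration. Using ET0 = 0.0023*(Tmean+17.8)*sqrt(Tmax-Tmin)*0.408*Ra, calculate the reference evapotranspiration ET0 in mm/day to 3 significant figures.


ET0 = 0.0023*(21.4+17.8)*sqrt(18.5)*0.408*25.5 = 4.03 mm/day
Therefore the reference evapotranspiration ET0 = 4.03 mm/day.


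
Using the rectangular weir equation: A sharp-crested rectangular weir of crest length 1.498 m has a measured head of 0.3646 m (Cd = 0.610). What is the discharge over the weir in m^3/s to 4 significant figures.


Approach: apply the rectangular weir equation, Q = (2/3)*Cd*L*sqrt(2g)*H^1.5.
Q = (2/3)*0.610*1.498*sqrt(2*9.81)*0.3646^1.5 = 0.5941 m^3/s
Therefore the discharge over the weir = 0.5941 m^3/s.


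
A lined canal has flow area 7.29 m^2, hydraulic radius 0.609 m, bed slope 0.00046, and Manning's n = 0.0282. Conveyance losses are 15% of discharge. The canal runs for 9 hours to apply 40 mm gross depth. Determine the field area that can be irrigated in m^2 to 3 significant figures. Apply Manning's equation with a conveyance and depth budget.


Approach: apply Manning's equation with a conveyance and depth budget, Q = (1/n)*A*R^(2/3)*S^(1/2); Q_field = Q*(1-loss); Area = Q_field*t/(d/1000).
Step 1 — canal discharge (Manning's equation):
  Q = (1/0.0282) * 7.29 * 0.609^(2/3) * 0.00046^(1/2) = 3.9835 m^3/s
Step 2 — delivered flow: Q_field = 3.9835*(1 - 15/100) = 3.3860 m^3/s
Step 3 — volume delivered: V = 3.3860 * 9*3600 = 109710 m^3
Step 4 — area served: A = V / (depth/1000) = 109710 / 0.04 = 2740000 m^2
Therefore the field area that can be irrigated = 2740000 m^2.


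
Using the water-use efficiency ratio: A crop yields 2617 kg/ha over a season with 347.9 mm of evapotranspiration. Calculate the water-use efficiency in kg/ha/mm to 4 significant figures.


Approach: apply the water-use efficiency ratio, WUE = yield/ET.
WUE = 2617 / 347.9 = 7.522 kg/ha/mm
Therefore the water-use efficiency = 7.522 kg/ha/mm.


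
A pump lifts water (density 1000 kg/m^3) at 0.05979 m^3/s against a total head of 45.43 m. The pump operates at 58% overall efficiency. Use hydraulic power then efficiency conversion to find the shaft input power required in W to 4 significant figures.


Approach: apply hydraulic power then efficiency conversion, P = rho*g*Q*H; P_in = P/eta.
Step 1 — hydraulic power (P = rho*g*Q*H):
  P = 1000 * 9.81 * 0.05979 * 45.43 = 26646.5 W
Step 2 — input power: P_in = P/eta = 26646.5 / 0.58 = 45940 W
Therefore the shaft input power required = 45940 W.


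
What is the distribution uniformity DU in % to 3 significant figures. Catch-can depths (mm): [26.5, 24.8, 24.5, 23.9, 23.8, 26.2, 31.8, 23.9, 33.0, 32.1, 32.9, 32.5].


Approach: apply the low-quarter distribution uniformity, DU = (mean of lowest quarter of readings / overall mean)*100.
sorted lowest 3 of 12: [23.8, 23.9, 23.9] -> mean = 23.867 mm
overall mean = 27.992 mm
DU = (23.867/27.992)*100 = 85.3 %
Therefore the distribution uniformity DU = 85.3 %.


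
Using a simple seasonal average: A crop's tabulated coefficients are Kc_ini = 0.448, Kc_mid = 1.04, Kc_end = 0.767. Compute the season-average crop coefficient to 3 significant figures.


Approach: apply a simple seasonal average, Kc_avg = (Kc_ini + Kc_mid + Kc_end)/3.
Kc_avg = (0.448 + 1.04 + 0.767)/3 = 0.752
Therefore the season-average crop coefficient = 0.752.


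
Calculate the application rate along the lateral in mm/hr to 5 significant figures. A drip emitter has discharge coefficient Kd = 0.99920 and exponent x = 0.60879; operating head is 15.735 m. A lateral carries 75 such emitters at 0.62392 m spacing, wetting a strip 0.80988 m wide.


Approach: apply the emitter equation with a lateral mass balance, q = Kd*h^x; Q = n*q; rate = Q/(n*spacing*width).
Step 1 — single emitter flow (q = Kd*h^x):
  q = 0.99920 * 15.735^0.60879 = 5.349250 L/hr
Step 2 — total lateral flow: Q = 75 * 5.349250 = 401.1938 L/hr
Step 3 — wetted area: A = 75 * 0.62392 * 0.80988 = 37.89752 m^2
Step 4 — application rate: Q/A = 401.1938/37.89752 = 10.586 mm/hr
Therefore the application rate along the lateral = 10.586 mm/hr.


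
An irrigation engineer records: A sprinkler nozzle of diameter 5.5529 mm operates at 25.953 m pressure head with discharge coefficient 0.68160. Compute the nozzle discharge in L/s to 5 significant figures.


Approach: apply the orifice equation, Q = Cd*A*sqrt(2*g*h), A = pi*(d/2)^2.
A = pi*(5.5529e-3/2)^2 = 2.421752e-05 m^2
Q = 0.68160 * 2.421752e-05 * sqrt(2*9.81*25.953) * 1000 = 0.37248 L/s
Therefore the nozzle discharge = 0.37248 L/s.


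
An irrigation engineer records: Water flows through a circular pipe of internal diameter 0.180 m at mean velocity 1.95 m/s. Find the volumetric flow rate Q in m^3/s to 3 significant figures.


Approach: apply the continuity equation for pipe flow, Q = A * v with A = pi*(D/2)^2.
A = pi*(0.180/2)^2 = 0.025447 m^2
Q = 0.025447 * 1.95 = 0.0496 m^3/s
Therefore the volumetric flow rate Q = 0.0496 m^3/s.


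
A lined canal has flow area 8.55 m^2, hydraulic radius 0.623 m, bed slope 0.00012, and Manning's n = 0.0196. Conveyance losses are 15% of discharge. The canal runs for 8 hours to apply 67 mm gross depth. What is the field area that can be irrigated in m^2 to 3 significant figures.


Approach: apply Manning's equation with a conveyance and depth budget, Q = (1/n)*A*R^(2/3)*S^(1/2); Q_field = Q*(1-loss); Area = Q_field*t/(d/1000).
Step 1 — canal discharge (Manning's equation):
  Q = (1/0.0196) * 8.55 * 0.623^(2/3) * 0.00012^(1/2) = 3.4857 m^3/s
Step 2 — delivered flow: Q_field = 3.4857*(1 - 15/100) = 2.9629 m^3/s
Step 3 — volume delivered: V = 2.9629 * 8*3600 = 85330 m^3
Step 4 — area served: A = V / (depth/1000) = 85330 / 0.067 = 1270000 m^2
Therefore the field area that can be irrigated = 1270000 m^2.


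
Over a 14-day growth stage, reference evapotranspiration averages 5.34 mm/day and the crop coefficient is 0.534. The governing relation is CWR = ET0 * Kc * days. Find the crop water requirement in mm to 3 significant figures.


CWR = 5.34 * 0.534 * 14 = 39.9 mm
Therefore the crop water requirement = 39.9 mm.


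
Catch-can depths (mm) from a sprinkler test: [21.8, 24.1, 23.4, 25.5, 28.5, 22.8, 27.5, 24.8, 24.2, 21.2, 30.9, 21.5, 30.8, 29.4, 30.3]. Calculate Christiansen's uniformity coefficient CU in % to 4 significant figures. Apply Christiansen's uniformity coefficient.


Approach: apply Christiansen's uniformity coefficient, CU = (1 - mean_abs_deviation/mean)*100.
mean = 25.7800 mm
mean |d_i - mean| = 3.02933 mm
CU = (1 - 3.02933/25.7800)*100 = 88.25 %
Therefore Christiansen's uniformity coefficient CU = 88.25 %.


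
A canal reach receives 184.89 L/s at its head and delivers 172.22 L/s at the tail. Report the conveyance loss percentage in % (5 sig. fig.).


Approach: apply the conveyance loss ratio, loss% = ((Q_head - Q_tail)/Q_head)*100.
loss = ((184.89 - 172.22)/184.89)*100 = 6.8527 %
Therefore the conveyance loss percentage = 6.8527 %.


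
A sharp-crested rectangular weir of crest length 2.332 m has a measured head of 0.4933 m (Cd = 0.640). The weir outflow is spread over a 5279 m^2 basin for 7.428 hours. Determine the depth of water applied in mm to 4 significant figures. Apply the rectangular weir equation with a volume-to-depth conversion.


Approach: apply the rectangular weir equation with a volume-to-depth conversion, Q = (2/3)*Cd*L*sqrt(2g)*H^1.5; d = Q*t/A * 1000.
Step 1 — weir discharge:
  Q = (2/3)*0.640*2.332*sqrt(2*9.81)*0.4933^1.5 = 1.52698 m^3/s
Step 2 — volume: V = 1.52698 * 7.428*3600 = 40832.7 m^3
Step 3 — depth: d = V/A * 1000 = 40832.7/5279 * 1000 = 7735 mm
Therefore the depth of water applied = 7735 mm.


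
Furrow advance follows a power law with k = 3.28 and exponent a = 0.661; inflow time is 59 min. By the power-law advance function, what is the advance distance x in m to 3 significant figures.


Approach: apply the power-law advance function, x = k*t^a.
x = 3.28 * 59^0.661 = 48.6 m
Therefore the advance distance x = 48.6 m.


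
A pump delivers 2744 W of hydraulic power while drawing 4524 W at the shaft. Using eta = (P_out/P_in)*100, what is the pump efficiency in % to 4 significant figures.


eta = (2744 / 4524) * 100 = 60.65 %
Therefore the pump efficiency = 60.65 %.


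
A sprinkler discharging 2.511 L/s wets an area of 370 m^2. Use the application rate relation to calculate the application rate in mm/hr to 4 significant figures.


Approach: apply the application rate relation, rate = (Q/A)*3600.
rate = (2.511 / 370) * 3600 = 24.43 mm/hr
Therefore the application rate = 24.43 mm/hr.


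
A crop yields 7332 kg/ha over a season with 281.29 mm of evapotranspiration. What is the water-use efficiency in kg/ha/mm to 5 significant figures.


Approach: apply the water-use efficiency ratio, WUE = yield/ET.
WUE = 7332 / 281.29 = 26.066 kg/ha/mm
Therefore the water-use efficiency = 26.066 kg/ha/mm.


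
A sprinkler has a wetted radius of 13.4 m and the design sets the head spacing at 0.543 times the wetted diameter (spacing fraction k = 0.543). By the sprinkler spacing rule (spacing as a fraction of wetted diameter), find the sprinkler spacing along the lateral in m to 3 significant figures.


Approach: apply the sprinkler spacing rule (spacing as a fraction of wetted diameter), S = k*(2*R).
S = 0.543 * (2 * 13.4) = 14.6 m
Therefore the sprinkler spacing along the lateral = 14.6 m.


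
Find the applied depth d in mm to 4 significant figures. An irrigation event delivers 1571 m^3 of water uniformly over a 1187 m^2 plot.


Approach: apply depth from volume over area, d = (V/A)*1000.
d = (1571 / 1187) * 1000 = 1324 mm
Therefore the applied depth d = 1324 mm.


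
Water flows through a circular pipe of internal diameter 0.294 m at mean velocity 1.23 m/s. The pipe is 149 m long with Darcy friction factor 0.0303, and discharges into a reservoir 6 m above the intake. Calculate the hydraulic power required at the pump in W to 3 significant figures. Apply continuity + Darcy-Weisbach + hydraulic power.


Approach: apply continuity + Darcy-Weisbach + hydraulic power, Q = A*v; hf = f*(L/D)*(v^2/(2g)); H = static + hf; P = rho*g*Q*H.
Step 1 — flow rate (continuity, Q = A*v):
  A = pi*(0.294/2)^2 = 0.067887 m^2
  Q = 0.067887 * 1.23 = 0.083501 m^3/s
Step 2 — friction head loss (Darcy-Weisbach):
  hf = 0.0303 * (149/0.294) * (1.23^2 / (2*9.81))
  hf = 1.1841 m
Step 3 — total head: H = 6 + 1.1841 = 7.1841 m
Step 4 — hydraulic power (P = rho*g*Q*H):
  P = 1000 * 9.81 * 0.083501 * 7.1841 = 5880 W
Therefore the hydraulic power required at the pump = 5880 W.


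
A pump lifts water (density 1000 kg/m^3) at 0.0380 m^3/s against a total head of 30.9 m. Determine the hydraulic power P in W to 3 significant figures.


Approach: apply the hydraulic power relation, P = rho*g*Q*H.
P = 1000 * 9.81 * 0.0380 * 30.9 = 11500 W
Therefore the hydraulic power P = 11500 W.


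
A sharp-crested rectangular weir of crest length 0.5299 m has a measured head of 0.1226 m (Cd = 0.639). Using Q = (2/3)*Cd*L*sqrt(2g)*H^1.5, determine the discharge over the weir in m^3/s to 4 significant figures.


Q = (2/3)*0.639*0.5299*sqrt(2*9.81)*0.1226^1.5 = 0.04292 m^3/s
Therefore the discharge over the weir = 0.04292 m^3/s.


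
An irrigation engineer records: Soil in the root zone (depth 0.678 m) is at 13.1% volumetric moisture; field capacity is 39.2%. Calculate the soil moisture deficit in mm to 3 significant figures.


Approach: apply the soil moisture deficit relation, SMD = (FC - theta)/100 * depth * 1000.
SMD = (39.2 - 13.1)/100 * 0.678 * 1000 = 177 mm
Therefore the soil moisture deficit = 177 mm.


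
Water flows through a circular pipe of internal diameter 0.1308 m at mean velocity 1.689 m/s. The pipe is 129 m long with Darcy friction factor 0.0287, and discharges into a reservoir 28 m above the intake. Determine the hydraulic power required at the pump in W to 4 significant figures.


Approach: apply continuity + Darcy-Weisbach + hydraulic power, Q = A*v; hf = f*(L/D)*(v^2/(2g)); H = static + hf; P = rho*g*Q*H.
Step 1 — flow rate (continuity, Q = A*v):
  A = pi*(0.1308/2)^2 = 0.0134371 m^2
  Q = 0.0134371 * 1.689 = 0.0226953 m^3/s
Step 2 — friction head loss (Darcy-Weisbach):
  hf = 0.0287 * (129/0.1308) * (1.689^2 / (2*9.81))
  hf = 4.11551 m
Step 3 — total head: H = 28 + 4.11551 = 32.1155 m
Step 4 — hydraulic power (P = rho*g*Q*H):
  P = 1000 * 9.81 * 0.0226953 * 32.1155 = 7150 W
Therefore the hydraulic power required at the pump = 7150 W.


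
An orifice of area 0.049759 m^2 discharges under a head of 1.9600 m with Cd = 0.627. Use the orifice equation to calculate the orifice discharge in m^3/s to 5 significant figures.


Approach: apply the orifice equation, Q = Cd*A*sqrt(2*g*h).
Q = 0.627 * 0.049759 * sqrt(2*9.81*1.9600) = 0.19347 m^3/s
Therefore the orifice discharge = 0.19347 m^3/s.


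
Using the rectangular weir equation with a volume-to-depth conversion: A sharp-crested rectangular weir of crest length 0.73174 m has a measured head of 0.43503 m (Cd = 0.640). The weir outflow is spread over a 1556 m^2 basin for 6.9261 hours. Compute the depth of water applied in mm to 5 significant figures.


Approach: apply the rectangular weir equation with a volume-to-depth conversion, Q = (2/3)*Cd*L*sqrt(2g)*H^1.5; d = Q*t/A * 1000.
Step 1 — weir discharge:
  Q = (2/3)*0.640*0.73174*sqrt(2*9.81)*0.43503^1.5 = 0.3968020 m^3/s
Step 2 — volume: V = 0.3968020 * 6.9261*3600 = 9893.845 m^3
Step 3 — depth: d = V/A * 1000 = 9893.845/1556 * 1000 = 6358.5 mm
Therefore the depth of water applied = 6358.5 mm.


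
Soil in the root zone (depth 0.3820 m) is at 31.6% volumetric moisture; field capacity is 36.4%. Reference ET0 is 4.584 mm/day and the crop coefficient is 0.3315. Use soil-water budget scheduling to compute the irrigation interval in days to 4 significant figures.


Approach: apply soil-water budget scheduling, SMD = (FC-theta)/100*depth*1000; ETc = ET0*Kc; interval = SMD/ETc.
Step 1 — soil moisture deficit:
  SMD = (36.4 - 31.6)/100 * 0.3820 * 1000 = 18.3360 mm
Step 2 — daily crop ET (ETc = ET0*Kc):
  ETc = 4.584 * 0.3315 = 1.51960 mm/day
Step 3 — irrigation interval (SMD/ETc):
  interval = 18.3360 / 1.51960 = 12.07 days
Therefore the irrigation interval = 12.07 days.


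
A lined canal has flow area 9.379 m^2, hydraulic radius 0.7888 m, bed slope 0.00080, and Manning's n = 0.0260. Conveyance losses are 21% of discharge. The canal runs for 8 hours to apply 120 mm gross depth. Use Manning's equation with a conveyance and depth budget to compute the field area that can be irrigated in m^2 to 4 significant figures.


Approach: apply Manning's equation with a conveyance and depth budget, Q = (1/n)*A*R^(2/3)*S^(1/2); Q_field = Q*(1-loss); Area = Q_field*t/(d/1000).
Step 1 — canal discharge (Manning's equation):
  Q = (1/0.0260) * 9.379 * 0.7888^(2/3) * 0.00080^(1/2) = 8.71043 m^3/s
Step 2 — delivered flow: Q_field = 8.71043*(1 - 21/100) = 6.88124 m^3/s
Step 3 — volume delivered: V = 6.88124 * 8*3600 = 198180 m^3
Step 4 — area served: A = V / (depth/1000) = 198180 / 0.12 = 1651000 m^2
Therefore the field area that can be irrigated = 1651000 m^2.


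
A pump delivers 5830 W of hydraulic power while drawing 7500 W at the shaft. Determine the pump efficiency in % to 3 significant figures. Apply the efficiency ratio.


Approach: apply the efficiency ratio, eta = (P_out/P_in)*100.
eta = (5830 / 7500) * 100 = 77.7 %
Therefore the pump efficiency = 77.7 %.


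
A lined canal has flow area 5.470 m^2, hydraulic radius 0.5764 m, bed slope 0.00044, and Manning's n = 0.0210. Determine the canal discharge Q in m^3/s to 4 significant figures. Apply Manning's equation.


Approach: apply Manning's equation, Q = (1/n)*A*R^(2/3)*S^(1/2).
Q = (1/0.0210) * 5.470 * 0.5764^(2/3) * 0.00044^(1/2) = 3.784 m^3/s
Therefore the canal discharge Q = 3.784 m^3/s.


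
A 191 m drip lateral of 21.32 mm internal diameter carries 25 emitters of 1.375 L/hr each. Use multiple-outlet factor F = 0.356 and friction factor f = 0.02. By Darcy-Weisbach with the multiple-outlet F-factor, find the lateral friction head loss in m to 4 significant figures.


Approach: apply Darcy-Weisbach with the multiple-outlet F-factor, Q = n*q/(3600*1000) m^3/s; v = Q/A; hf = F*f*(L/D)*(v^2/(2g)).
Q = 25*1.375/(3600*1000) = 9.54861e-06 m^3/s
A = pi*(21.32e-3/2)^2 = 3.56997e-04 m^2, so v = Q/A = 0.0267471 m/s
hf = 0.356*0.02*(191/0.02132)*(0.0267471^2/(2*9.81)) = 0.002326 m
Therefore the lateral friction head loss = 0.002326 m.


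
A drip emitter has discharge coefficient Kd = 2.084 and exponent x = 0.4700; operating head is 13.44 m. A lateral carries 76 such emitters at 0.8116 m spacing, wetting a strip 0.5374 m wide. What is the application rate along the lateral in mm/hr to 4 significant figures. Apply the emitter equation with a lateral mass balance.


Approach: apply the emitter equation with a lateral mass balance, q = Kd*h^x; Q = n*q; rate = Q/(n*spacing*width).
Step 1 — single emitter flow (q = Kd*h^x):
  q = 2.084 * 13.44^0.4700 = 7.06717 L/hr
Step 2 — total lateral flow: Q = 76 * 7.06717 = 537.105 L/hr
Step 3 — wetted area: A = 76 * 0.8116 * 0.5374 = 33.1477 m^2
Step 4 — application rate: Q/A = 537.105/33.1477 = 16.20 mm/hr
Therefore the application rate along the lateral = 16.20 mm/hr.


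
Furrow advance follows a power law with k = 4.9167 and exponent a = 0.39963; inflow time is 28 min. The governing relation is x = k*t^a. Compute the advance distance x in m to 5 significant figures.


x = 4.9167 * 28^0.39963 = 18.621 m
Therefore the advance distance x = 18.621 m.


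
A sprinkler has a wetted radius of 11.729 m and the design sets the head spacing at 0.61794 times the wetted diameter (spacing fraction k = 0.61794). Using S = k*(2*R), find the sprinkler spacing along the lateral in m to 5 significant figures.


S = 0.61794 * (2 * 11.729) = 14.496 m
Therefore the sprinkler spacing along the lateral = 14.496 m.


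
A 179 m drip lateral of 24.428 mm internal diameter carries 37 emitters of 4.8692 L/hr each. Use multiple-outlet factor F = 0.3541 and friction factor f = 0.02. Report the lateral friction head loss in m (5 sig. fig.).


Approach: apply Darcy-Weisbach with the multiple-outlet F-factor, Q = n*q/(3600*1000) m^3/s; v = Q/A; hf = F*f*(L/D)*(v^2/(2g)).
Q = 37*4.8692/(3600*1000) = 5.004456e-05 m^3/s
A = pi*(24.428e-3/2)^2 = 4.686684e-04 m^2, so v = Q/A = 0.1067803 m/s
hf = 0.3541*0.02*(179/0.024428)*(0.1067803^2/(2*9.81)) = 0.030158 m
Therefore the lateral friction head loss = 0.030158 m.


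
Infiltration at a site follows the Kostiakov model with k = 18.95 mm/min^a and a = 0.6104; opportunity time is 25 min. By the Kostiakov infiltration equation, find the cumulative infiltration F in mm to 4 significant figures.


Approach: apply the Kostiakov infiltration equation, F = k*t^a.
F = 18.95 * 25^0.6104 = 135.2 mm
Therefore the cumulative infiltration F = 135.2 mm.


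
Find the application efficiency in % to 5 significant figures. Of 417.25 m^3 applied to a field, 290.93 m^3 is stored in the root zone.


Approach: apply the application efficiency ratio, Ea = (stored/applied)*100.
Ea = (290.93/417.25)*100 = 69.726 %
Therefore the application efficiency = 69.726 %.


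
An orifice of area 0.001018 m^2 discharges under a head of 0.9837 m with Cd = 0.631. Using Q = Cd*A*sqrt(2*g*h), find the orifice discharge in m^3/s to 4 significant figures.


Q = 0.631 * 0.001018 * sqrt(2*9.81*0.9837) = 0.002822 m^3/s
Therefore the orifice discharge = 0.002822 m^3/s.


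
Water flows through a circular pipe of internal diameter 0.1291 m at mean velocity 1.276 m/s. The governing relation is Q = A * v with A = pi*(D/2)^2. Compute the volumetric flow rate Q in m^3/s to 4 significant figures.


A = pi*(0.1291/2)^2 = 0.0130901 m^2
Q = 0.0130901 * 1.276 = 0.01670 m^3/s
Therefore the volumetric flow rate Q = 0.01670 m^3/s.


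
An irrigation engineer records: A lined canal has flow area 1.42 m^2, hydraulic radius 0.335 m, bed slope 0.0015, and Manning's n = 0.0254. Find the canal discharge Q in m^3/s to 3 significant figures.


Approach: apply Manning's equation, Q = (1/n)*A*R^(2/3)*S^(1/2).
Q = (1/0.0254) * 1.42 * 0.335^(2/3) * 0.0015^(1/2) = 1.04 m^3/s
Therefore the canal discharge Q = 1.04 m^3/s.


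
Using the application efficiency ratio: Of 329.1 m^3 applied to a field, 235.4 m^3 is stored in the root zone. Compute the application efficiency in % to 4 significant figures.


Approach: apply the application efficiency ratio, Ea = (stored/applied)*100.
Ea = (235.4/329.1)*100 = 71.53 %
Therefore the application efficiency = 71.53 %.


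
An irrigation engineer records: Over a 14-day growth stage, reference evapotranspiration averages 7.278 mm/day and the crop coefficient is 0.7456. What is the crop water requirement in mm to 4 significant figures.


Approach: apply the crop water requirement relation, CWR = ET0 * Kc * days.
CWR = 7.278 * 0.7456 * 14 = 75.97 mm
Therefore the crop water requirement = 75.97 mm.


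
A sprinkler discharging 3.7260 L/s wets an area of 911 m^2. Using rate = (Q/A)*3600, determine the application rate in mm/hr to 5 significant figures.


rate = (3.7260 / 911) * 3600 = 14.724 mm/hr
Therefore the application rate = 14.724 mm/hr.


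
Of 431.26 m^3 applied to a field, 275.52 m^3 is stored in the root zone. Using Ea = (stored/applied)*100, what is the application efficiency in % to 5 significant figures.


Ea = (275.52/431.26)*100 = 63.887 %
Therefore the application efficiency = 63.887 %.


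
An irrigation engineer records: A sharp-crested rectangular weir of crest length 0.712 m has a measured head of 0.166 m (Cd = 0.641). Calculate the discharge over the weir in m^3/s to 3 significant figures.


Approach: apply the rectangular weir equation, Q = (2/3)*Cd*L*sqrt(2g)*H^1.5.
Q = (2/3)*0.641*0.712*sqrt(2*9.81)*0.166^1.5 = 0.0912 m^3/s
Therefore the discharge over the weir = 0.0912 m^3/s.


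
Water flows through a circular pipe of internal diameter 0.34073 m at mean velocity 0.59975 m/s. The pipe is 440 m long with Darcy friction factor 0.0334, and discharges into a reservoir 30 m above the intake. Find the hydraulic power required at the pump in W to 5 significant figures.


Approach: apply continuity + Darcy-Weisbach + hydraulic power, Q = A*v; hf = f*(L/D)*(v^2/(2g)); H = static + hf; P = rho*g*Q*H.
Step 1 — flow rate (continuity, Q = A*v):
  A = pi*(0.34073/2)^2 = 0.09118232 m^2
  Q = 0.09118232 * 0.59975 = 0.05468660 m^3/s
Step 2 — friction head loss (Darcy-Weisbach):
  hf = 0.0334 * (440/0.34073) * (0.59975^2 / (2*9.81))
  hf = 0.7907338 m
Step 3 — total head: H = 30 + 0.7907338 = 30.79073 m
Step 4 — hydraulic power (P = rho*g*Q*H):
  P = 1000 * 9.81 * 0.05468660 * 30.79073 = 16518 W
Therefore the hydraulic power required at the pump = 16518 W.


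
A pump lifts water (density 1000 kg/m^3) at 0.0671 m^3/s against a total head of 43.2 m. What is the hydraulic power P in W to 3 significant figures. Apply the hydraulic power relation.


Approach: apply the hydraulic power relation, P = rho*g*Q*H.
P = 1000 * 9.81 * 0.0671 * 43.2 = 28400 W
Therefore the hydraulic power P = 28400 W.


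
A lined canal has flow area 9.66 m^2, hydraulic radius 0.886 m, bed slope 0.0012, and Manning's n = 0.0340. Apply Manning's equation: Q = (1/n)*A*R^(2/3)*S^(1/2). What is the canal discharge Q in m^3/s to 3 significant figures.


Q = (1/0.0340) * 9.66 * 0.886^(2/3) * 0.0012^(1/2) = 9.08 m^3/s
Therefore the canal discharge Q = 9.08 m^3/s.


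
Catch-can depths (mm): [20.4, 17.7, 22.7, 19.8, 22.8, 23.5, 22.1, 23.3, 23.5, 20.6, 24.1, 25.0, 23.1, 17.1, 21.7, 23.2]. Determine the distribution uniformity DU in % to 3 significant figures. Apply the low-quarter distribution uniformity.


Approach: apply the low-quarter distribution uniformity, DU = (mean of lowest quarter of readings / overall mean)*100.
sorted lowest 4 of 16: [17.1, 17.7, 19.8, 20.4] -> mean = 18.750 mm
overall mean = 21.913 mm
DU = (18.750/21.913)*100 = 85.6 %
Therefore the distribution uniformity DU = 85.6 %.


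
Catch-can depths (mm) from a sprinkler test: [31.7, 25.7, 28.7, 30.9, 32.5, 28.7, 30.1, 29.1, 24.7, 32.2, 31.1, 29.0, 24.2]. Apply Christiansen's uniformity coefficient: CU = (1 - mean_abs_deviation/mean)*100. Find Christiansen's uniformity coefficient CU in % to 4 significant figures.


mean = 29.1231 mm
mean |d_i - mean| = 2.11716 mm
CU = (1 - 2.11716/29.1231)*100 = 92.73 %
Therefore Christiansen's uniformity coefficient CU = 92.73 %.


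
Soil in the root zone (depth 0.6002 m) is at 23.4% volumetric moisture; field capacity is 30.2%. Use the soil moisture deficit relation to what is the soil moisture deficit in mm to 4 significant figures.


Approach: apply the soil moisture deficit relation, SMD = (FC - theta)/100 * depth * 1000.
SMD = (30.2 - 23.4)/100 * 0.6002 * 1000 = 40.81 mm
Therefore the soil moisture deficit = 40.81 mm.


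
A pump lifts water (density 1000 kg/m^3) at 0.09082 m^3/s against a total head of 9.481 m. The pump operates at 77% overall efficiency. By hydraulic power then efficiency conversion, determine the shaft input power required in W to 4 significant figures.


Approach: apply hydraulic power then efficiency conversion, P = rho*g*Q*H; P_in = P/eta.
Step 1 — hydraulic power (P = rho*g*Q*H):
  P = 1000 * 9.81 * 0.09082 * 9.481 = 8447.04 W
Step 2 — input power: P_in = P/eta = 8447.04 / 0.77 = 10970 W
Therefore the shaft input power required = 10970 W.


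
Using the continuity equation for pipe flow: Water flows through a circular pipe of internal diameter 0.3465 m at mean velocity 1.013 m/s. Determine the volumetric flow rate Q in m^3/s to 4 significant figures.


Approach: apply the continuity equation for pipe flow, Q = A * v with A = pi*(D/2)^2.
A = pi*(0.3465/2)^2 = 0.0942967 m^2
Q = 0.0942967 * 1.013 = 0.09552 m^3/s
Therefore the volumetric flow rate Q = 0.09552 m^3/s.


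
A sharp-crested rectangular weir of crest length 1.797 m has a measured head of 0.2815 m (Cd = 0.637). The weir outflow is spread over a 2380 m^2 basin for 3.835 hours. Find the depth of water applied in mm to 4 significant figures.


Approach: apply the rectangular weir equation with a volume-to-depth conversion, Q = (2/3)*Cd*L*sqrt(2g)*H^1.5; d = Q*t/A * 1000.
Step 1 — weir discharge:
  Q = (2/3)*0.637*1.797*sqrt(2*9.81)*0.2815^1.5 = 0.504851 m^3/s
Step 2 — volume: V = 0.504851 * 3.835*3600 = 6969.97 m^3
Step 3 — depth: d = V/A * 1000 = 6969.97/2380 * 1000 = 2929 mm
Therefore the depth of water applied = 2929 mm.


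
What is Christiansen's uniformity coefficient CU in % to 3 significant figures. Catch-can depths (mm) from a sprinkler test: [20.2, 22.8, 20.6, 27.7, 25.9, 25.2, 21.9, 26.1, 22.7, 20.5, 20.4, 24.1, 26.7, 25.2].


Approach: apply Christiansen's uniformity coefficient, CU = (1 - mean_abs_deviation/mean)*100.
mean = 23.571 mm
mean |d_i - mean| = 2.2714 mm
CU = (1 - 2.2714/23.571)*100 = 90.4 %
Therefore Christiansen's uniformity coefficient CU = 90.4 %.


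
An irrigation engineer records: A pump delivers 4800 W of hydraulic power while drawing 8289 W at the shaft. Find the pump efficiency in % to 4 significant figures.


Approach: apply the efficiency ratio, eta = (P_out/P_in)*100.
eta = (4800 / 8289) * 100 = 57.91 %
Therefore the pump efficiency = 57.91 %.


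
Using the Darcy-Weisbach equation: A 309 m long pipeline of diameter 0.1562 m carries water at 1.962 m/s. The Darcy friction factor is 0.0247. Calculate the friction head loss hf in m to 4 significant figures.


Approach: apply the Darcy-Weisbach equation, hf = f*(L/D)*(v^2/(2g)).
hf = 0.0247 * (309/0.1562) * (1.962^2 / (2*9.81))
hf = 9.587 m
Therefore the friction head loss hf = 9.587 m.


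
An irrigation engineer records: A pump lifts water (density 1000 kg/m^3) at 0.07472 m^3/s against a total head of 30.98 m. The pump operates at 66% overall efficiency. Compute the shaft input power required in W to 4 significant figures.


Approach: apply hydraulic power then efficiency conversion, P = rho*g*Q*H; P_in = P/eta.
Step 1 — hydraulic power (P = rho*g*Q*H):
  P = 1000 * 9.81 * 0.07472 * 30.98 = 22708.4 W
Step 2 — input power: P_in = P/eta = 22708.4 / 0.66 = 34410 W
Therefore the shaft input power required = 34410 W.


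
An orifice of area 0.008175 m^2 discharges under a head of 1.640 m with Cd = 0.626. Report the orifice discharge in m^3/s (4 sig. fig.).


Approach: apply the orifice equation, Q = Cd*A*sqrt(2*g*h).
Q = 0.626 * 0.008175 * sqrt(2*9.81*1.640) = 0.02903 m^3/s
Therefore the orifice discharge = 0.02903 m^3/s.


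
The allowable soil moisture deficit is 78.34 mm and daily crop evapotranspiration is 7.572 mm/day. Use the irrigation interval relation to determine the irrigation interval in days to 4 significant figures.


Approach: apply the irrigation interval relation, interval = SMD / ETc.
interval = 78.34 / 7.572 = 10.35 days
Therefore the irrigation interval = 10.35 days.


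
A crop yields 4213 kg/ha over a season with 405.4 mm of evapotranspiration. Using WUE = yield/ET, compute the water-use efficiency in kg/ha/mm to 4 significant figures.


WUE = 4213 / 405.4 = 10.39 kg/ha/mm
Therefore the water-use efficiency = 10.39 kg/ha/mm.


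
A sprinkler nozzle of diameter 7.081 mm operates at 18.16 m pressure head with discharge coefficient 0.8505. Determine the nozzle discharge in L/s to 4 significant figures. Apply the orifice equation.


Approach: apply the orifice equation, Q = Cd*A*sqrt(2*g*h), A = pi*(d/2)^2.
A = pi*(7.081e-3/2)^2 = 3.93803e-05 m^2
Q = 0.8505 * 3.93803e-05 * sqrt(2*9.81*18.16) * 1000 = 0.6322 L/s
Therefore the nozzle discharge = 0.6322 L/s.


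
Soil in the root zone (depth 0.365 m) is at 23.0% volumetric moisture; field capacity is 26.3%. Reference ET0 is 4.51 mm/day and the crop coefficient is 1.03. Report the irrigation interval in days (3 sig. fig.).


Approach: apply soil-water budget scheduling, SMD = (FC-theta)/100*depth*1000; ETc = ET0*Kc; interval = SMD/ETc.
Step 1 — soil moisture deficit:
  SMD = (26.3 - 23.0)/100 * 0.365 * 1000 = 12.045 mm
Step 2 — daily crop ET (ETc = ET0*Kc):
  ETc = 4.51 * 1.03 = 4.6453 mm/day
Step 3 — irrigation interval (SMD/ETc):
  interval = 12.045 / 4.6453 = 2.59 days
Therefore the irrigation interval = 2.59 days.


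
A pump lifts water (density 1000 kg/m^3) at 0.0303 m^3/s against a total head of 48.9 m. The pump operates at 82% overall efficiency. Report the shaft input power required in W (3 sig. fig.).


Approach: apply hydraulic power then efficiency conversion, P = rho*g*Q*H; P_in = P/eta.
Step 1 — hydraulic power (P = rho*g*Q*H):
  P = 1000 * 9.81 * 0.0303 * 48.9 = 14535 W
Step 2 — input power: P_in = P/eta = 14535 / 0.82 = 17700 W
Therefore the shaft input power required = 17700 W.


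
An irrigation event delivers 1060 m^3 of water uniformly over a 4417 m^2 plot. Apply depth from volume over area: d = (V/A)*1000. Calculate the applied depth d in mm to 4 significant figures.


d = (1060 / 4417) * 1000 = 240.0 mm
Therefore the applied depth d = 240.0 mm.


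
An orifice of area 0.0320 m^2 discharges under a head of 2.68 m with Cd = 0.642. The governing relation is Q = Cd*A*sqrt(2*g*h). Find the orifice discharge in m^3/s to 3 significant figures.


Q = 0.642 * 0.0320 * sqrt(2*9.81*2.68) = 0.149 m^3/s
Therefore the orifice discharge = 0.149 m^3/s.


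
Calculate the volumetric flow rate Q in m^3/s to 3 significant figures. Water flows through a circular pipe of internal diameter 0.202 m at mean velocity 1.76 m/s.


Approach: apply the continuity equation for pipe flow, Q = A * v with A = pi*(D/2)^2.
A = pi*(0.202/2)^2 = 0.032047 m^2
Q = 0.032047 * 1.76 = 0.0564 m^3/s
Therefore the volumetric flow rate Q = 0.0564 m^3/s.


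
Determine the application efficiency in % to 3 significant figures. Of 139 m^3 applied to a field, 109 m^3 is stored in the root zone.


Approach: apply the application efficiency ratio, Ea = (stored/applied)*100.
Ea = (109/139)*100 = 78.4 %
Therefore the application efficiency = 78.4 %.


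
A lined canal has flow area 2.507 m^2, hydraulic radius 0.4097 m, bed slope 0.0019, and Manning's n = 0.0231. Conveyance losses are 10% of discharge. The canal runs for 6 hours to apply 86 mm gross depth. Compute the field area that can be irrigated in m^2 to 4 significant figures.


Approach: apply Manning's equation with a conveyance and depth budget, Q = (1/n)*A*R^(2/3)*S^(1/2); Q_field = Q*(1-loss); Area = Q_field*t/(d/1000).
Step 1 — canal discharge (Manning's equation):
  Q = (1/0.0231) * 2.507 * 0.4097^(2/3) * 0.0019^(1/2) = 2.60954 m^3/s
Step 2 — delivered flow: Q_field = 2.60954*(1 - 10/100) = 2.34858 m^3/s
Step 3 — volume delivered: V = 2.34858 * 6*3600 = 50729.4 m^3
Step 4 — area served: A = V / (depth/1000) = 50729.4 / 0.086 = 589900 m^2
Therefore the field area that can be irrigated = 589900 m^2.


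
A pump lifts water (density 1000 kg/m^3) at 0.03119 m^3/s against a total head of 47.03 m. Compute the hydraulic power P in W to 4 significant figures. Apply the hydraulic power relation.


Approach: apply the hydraulic power relation, P = rho*g*Q*H.
P = 1000 * 9.81 * 0.03119 * 47.03 = 14390 W
Therefore the hydraulic power P = 14390 W.
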